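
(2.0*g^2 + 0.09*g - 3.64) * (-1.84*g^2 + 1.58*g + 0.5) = -3.68*g^4 + 2.9944*g^3 + 7.8398*g^2 - 5.7062*g - 1.82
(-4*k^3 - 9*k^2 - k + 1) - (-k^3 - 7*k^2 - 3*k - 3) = -3*k^3 - 2*k^2 + 2*k + 4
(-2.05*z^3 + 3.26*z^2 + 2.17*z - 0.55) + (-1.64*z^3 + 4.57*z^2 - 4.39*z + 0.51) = -3.69*z^3 + 7.83*z^2 - 2.22*z - 0.04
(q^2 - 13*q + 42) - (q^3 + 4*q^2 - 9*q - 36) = -q^3 - 3*q^2 - 4*q + 78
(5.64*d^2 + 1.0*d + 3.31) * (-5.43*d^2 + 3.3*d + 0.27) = -30.6252*d^4 + 13.182*d^3 - 13.1505*d^2 + 11.193*d + 0.8937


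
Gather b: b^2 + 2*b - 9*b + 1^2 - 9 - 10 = b^2 - 7*b - 18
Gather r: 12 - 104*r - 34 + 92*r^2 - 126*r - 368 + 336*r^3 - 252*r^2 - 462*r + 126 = 336*r^3 - 160*r^2 - 692*r - 264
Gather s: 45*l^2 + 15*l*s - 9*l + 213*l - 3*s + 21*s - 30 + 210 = 45*l^2 + 204*l + s*(15*l + 18) + 180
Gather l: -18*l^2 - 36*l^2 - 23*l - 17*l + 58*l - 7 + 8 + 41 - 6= -54*l^2 + 18*l + 36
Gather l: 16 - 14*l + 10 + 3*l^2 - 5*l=3*l^2 - 19*l + 26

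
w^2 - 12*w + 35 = (w - 7)*(w - 5)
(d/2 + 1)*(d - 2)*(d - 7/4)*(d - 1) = d^4/2 - 11*d^3/8 - 9*d^2/8 + 11*d/2 - 7/2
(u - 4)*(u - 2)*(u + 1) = u^3 - 5*u^2 + 2*u + 8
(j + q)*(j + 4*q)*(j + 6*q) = j^3 + 11*j^2*q + 34*j*q^2 + 24*q^3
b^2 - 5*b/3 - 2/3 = (b - 2)*(b + 1/3)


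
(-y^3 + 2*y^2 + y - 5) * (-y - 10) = y^4 + 8*y^3 - 21*y^2 - 5*y + 50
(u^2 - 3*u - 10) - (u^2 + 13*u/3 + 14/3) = -22*u/3 - 44/3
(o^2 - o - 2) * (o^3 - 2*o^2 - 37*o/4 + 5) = o^5 - 3*o^4 - 37*o^3/4 + 73*o^2/4 + 27*o/2 - 10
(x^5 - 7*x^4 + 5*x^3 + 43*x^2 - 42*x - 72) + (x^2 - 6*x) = x^5 - 7*x^4 + 5*x^3 + 44*x^2 - 48*x - 72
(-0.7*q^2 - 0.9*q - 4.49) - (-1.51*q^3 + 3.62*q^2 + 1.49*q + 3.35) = 1.51*q^3 - 4.32*q^2 - 2.39*q - 7.84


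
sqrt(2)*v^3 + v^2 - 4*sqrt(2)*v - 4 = (v - 2)*(v + 2)*(sqrt(2)*v + 1)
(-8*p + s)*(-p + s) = 8*p^2 - 9*p*s + s^2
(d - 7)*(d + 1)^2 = d^3 - 5*d^2 - 13*d - 7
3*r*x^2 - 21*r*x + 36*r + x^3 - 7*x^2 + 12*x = (3*r + x)*(x - 4)*(x - 3)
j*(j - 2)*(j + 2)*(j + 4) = j^4 + 4*j^3 - 4*j^2 - 16*j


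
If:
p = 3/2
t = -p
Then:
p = 3/2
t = -3/2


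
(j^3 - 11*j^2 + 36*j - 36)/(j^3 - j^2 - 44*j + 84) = (j - 3)/(j + 7)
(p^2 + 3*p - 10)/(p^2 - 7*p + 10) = (p + 5)/(p - 5)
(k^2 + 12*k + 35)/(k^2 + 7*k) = (k + 5)/k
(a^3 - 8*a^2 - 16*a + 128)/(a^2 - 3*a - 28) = (a^2 - 12*a + 32)/(a - 7)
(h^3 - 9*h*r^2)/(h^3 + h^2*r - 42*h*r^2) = (h^2 - 9*r^2)/(h^2 + h*r - 42*r^2)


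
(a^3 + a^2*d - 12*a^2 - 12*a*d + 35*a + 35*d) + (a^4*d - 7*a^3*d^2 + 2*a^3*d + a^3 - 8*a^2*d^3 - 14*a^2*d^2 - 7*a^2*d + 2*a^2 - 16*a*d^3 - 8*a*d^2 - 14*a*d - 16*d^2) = a^4*d - 7*a^3*d^2 + 2*a^3*d + 2*a^3 - 8*a^2*d^3 - 14*a^2*d^2 - 6*a^2*d - 10*a^2 - 16*a*d^3 - 8*a*d^2 - 26*a*d + 35*a - 16*d^2 + 35*d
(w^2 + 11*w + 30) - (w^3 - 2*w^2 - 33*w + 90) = -w^3 + 3*w^2 + 44*w - 60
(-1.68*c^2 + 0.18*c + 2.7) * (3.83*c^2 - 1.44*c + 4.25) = -6.4344*c^4 + 3.1086*c^3 + 2.9418*c^2 - 3.123*c + 11.475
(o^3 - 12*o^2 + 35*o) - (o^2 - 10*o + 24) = o^3 - 13*o^2 + 45*o - 24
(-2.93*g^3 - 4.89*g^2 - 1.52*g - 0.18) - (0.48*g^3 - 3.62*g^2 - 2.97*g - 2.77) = -3.41*g^3 - 1.27*g^2 + 1.45*g + 2.59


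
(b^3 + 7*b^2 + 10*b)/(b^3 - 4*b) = (b + 5)/(b - 2)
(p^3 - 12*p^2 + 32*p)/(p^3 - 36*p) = (p^2 - 12*p + 32)/(p^2 - 36)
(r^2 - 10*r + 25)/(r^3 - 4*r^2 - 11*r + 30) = (r - 5)/(r^2 + r - 6)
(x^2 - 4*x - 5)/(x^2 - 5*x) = (x + 1)/x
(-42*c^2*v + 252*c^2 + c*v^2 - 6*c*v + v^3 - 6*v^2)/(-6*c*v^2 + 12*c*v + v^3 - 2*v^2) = (7*c*v - 42*c + v^2 - 6*v)/(v*(v - 2))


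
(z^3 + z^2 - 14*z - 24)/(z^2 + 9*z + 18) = (z^2 - 2*z - 8)/(z + 6)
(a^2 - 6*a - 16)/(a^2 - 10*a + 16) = (a + 2)/(a - 2)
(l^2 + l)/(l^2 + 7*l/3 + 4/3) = 3*l/(3*l + 4)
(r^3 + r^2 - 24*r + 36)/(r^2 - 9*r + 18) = (r^2 + 4*r - 12)/(r - 6)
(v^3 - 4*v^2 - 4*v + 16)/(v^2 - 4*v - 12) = (v^2 - 6*v + 8)/(v - 6)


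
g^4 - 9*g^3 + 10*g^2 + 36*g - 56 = (g - 7)*(g - 2)^2*(g + 2)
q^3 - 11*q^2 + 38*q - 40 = (q - 5)*(q - 4)*(q - 2)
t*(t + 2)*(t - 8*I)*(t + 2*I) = t^4 + 2*t^3 - 6*I*t^3 + 16*t^2 - 12*I*t^2 + 32*t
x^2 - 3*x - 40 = (x - 8)*(x + 5)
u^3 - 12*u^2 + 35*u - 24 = (u - 8)*(u - 3)*(u - 1)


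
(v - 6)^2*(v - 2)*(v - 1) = v^4 - 15*v^3 + 74*v^2 - 132*v + 72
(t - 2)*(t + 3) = t^2 + t - 6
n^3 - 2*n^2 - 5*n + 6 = (n - 3)*(n - 1)*(n + 2)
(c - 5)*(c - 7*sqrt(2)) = c^2 - 7*sqrt(2)*c - 5*c + 35*sqrt(2)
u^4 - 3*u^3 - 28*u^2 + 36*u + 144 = (u - 6)*(u - 3)*(u + 2)*(u + 4)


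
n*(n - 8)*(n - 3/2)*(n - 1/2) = n^4 - 10*n^3 + 67*n^2/4 - 6*n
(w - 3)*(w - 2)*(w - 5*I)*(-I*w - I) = -I*w^4 - 5*w^3 + 4*I*w^3 + 20*w^2 - I*w^2 - 5*w - 6*I*w - 30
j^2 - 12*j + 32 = (j - 8)*(j - 4)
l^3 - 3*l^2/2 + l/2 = l*(l - 1)*(l - 1/2)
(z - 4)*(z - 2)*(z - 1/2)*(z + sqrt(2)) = z^4 - 13*z^3/2 + sqrt(2)*z^3 - 13*sqrt(2)*z^2/2 + 11*z^2 - 4*z + 11*sqrt(2)*z - 4*sqrt(2)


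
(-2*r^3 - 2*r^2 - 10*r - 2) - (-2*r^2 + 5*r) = -2*r^3 - 15*r - 2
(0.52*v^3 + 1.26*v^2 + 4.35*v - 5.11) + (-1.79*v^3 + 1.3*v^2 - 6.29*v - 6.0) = -1.27*v^3 + 2.56*v^2 - 1.94*v - 11.11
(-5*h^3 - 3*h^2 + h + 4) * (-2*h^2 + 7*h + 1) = 10*h^5 - 29*h^4 - 28*h^3 - 4*h^2 + 29*h + 4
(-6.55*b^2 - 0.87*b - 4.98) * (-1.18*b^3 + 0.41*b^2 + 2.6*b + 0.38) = 7.729*b^5 - 1.6589*b^4 - 11.5103*b^3 - 6.7928*b^2 - 13.2786*b - 1.8924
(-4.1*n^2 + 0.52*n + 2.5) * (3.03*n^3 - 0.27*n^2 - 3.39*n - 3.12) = -12.423*n^5 + 2.6826*n^4 + 21.3336*n^3 + 10.3542*n^2 - 10.0974*n - 7.8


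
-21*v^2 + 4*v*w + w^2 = (-3*v + w)*(7*v + w)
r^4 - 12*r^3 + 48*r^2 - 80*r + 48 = (r - 6)*(r - 2)^3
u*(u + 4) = u^2 + 4*u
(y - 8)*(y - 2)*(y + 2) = y^3 - 8*y^2 - 4*y + 32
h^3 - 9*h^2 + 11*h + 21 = (h - 7)*(h - 3)*(h + 1)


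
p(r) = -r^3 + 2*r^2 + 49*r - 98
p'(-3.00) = 10.00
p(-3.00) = -200.00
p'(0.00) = 49.00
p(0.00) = -98.00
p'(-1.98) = 29.32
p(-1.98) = -179.42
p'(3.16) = 31.68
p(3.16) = 45.26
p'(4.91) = -3.68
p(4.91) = 72.44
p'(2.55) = 39.69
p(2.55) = 23.37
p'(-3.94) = -13.33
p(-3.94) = -198.85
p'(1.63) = 47.55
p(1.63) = -17.15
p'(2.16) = 43.64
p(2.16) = 7.09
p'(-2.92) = 11.74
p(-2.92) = -199.13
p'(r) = -3*r^2 + 4*r + 49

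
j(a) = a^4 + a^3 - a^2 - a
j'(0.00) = -1.00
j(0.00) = 0.00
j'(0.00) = -1.00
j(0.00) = 0.00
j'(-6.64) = -1026.47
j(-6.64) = 1613.69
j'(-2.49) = -39.17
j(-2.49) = 19.29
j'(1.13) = 6.34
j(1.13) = 0.67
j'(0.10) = -1.17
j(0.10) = -0.11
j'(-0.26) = -0.35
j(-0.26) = 0.18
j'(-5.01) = -418.69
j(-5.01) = 484.17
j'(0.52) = -0.67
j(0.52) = -0.58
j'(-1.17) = -0.96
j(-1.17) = 0.07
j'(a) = 4*a^3 + 3*a^2 - 2*a - 1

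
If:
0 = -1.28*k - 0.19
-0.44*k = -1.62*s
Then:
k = -0.15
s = -0.04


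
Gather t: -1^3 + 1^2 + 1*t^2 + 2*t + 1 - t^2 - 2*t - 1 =0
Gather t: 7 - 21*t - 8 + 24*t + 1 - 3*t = 0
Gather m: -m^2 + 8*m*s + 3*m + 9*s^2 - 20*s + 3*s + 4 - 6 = -m^2 + m*(8*s + 3) + 9*s^2 - 17*s - 2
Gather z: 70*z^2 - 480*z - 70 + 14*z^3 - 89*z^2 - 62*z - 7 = 14*z^3 - 19*z^2 - 542*z - 77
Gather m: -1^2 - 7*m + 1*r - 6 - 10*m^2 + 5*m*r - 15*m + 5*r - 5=-10*m^2 + m*(5*r - 22) + 6*r - 12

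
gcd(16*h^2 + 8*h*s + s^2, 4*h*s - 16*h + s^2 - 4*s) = 4*h + s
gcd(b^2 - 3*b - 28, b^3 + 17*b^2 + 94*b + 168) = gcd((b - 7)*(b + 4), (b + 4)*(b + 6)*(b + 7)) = b + 4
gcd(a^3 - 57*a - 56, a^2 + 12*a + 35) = a + 7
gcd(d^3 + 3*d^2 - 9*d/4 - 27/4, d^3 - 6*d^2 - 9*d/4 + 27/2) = d^2 - 9/4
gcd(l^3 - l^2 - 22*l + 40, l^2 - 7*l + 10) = l - 2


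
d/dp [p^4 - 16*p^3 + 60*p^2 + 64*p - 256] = 4*p^3 - 48*p^2 + 120*p + 64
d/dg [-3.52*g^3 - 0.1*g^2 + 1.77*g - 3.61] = -10.56*g^2 - 0.2*g + 1.77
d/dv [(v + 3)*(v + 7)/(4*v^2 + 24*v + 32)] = (-(v + 3)^2*(v + 7) + (v + 5)*(v^2 + 6*v + 8))/(2*(v^2 + 6*v + 8)^2)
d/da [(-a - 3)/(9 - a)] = -12/(a - 9)^2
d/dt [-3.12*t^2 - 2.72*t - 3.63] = -6.24*t - 2.72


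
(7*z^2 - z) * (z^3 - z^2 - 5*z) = 7*z^5 - 8*z^4 - 34*z^3 + 5*z^2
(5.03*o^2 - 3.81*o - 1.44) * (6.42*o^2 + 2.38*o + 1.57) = 32.2926*o^4 - 12.4888*o^3 - 10.4155*o^2 - 9.4089*o - 2.2608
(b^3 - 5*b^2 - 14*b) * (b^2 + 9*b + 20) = b^5 + 4*b^4 - 39*b^3 - 226*b^2 - 280*b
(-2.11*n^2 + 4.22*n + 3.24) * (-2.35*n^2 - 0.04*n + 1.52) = 4.9585*n^4 - 9.8326*n^3 - 10.99*n^2 + 6.2848*n + 4.9248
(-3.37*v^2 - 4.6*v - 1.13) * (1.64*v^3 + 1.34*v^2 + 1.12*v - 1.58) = -5.5268*v^5 - 12.0598*v^4 - 11.7916*v^3 - 1.3416*v^2 + 6.0024*v + 1.7854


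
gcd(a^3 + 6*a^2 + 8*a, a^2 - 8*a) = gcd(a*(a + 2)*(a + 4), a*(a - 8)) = a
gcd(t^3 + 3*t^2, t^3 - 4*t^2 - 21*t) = t^2 + 3*t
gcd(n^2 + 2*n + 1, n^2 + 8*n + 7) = n + 1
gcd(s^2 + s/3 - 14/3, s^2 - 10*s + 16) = s - 2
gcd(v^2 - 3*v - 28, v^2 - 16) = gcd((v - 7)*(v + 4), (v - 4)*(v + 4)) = v + 4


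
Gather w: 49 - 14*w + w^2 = w^2 - 14*w + 49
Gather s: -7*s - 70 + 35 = -7*s - 35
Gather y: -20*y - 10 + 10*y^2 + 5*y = 10*y^2 - 15*y - 10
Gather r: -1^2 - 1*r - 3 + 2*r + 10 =r + 6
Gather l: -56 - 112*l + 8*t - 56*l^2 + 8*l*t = -56*l^2 + l*(8*t - 112) + 8*t - 56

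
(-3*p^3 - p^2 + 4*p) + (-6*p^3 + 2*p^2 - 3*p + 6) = -9*p^3 + p^2 + p + 6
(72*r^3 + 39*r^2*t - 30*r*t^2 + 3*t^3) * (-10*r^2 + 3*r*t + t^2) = -720*r^5 - 174*r^4*t + 489*r^3*t^2 - 81*r^2*t^3 - 21*r*t^4 + 3*t^5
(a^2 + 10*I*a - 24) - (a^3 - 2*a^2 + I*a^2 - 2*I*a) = -a^3 + 3*a^2 - I*a^2 + 12*I*a - 24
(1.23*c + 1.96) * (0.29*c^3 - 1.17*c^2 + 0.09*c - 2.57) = 0.3567*c^4 - 0.8707*c^3 - 2.1825*c^2 - 2.9847*c - 5.0372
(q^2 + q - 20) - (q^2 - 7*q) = 8*q - 20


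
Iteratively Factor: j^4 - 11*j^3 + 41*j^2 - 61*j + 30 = (j - 2)*(j^3 - 9*j^2 + 23*j - 15) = (j - 3)*(j - 2)*(j^2 - 6*j + 5) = (j - 3)*(j - 2)*(j - 1)*(j - 5)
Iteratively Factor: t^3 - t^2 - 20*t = (t + 4)*(t^2 - 5*t) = (t - 5)*(t + 4)*(t)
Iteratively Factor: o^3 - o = (o + 1)*(o^2 - o) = (o - 1)*(o + 1)*(o)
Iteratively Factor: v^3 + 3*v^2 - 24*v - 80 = (v - 5)*(v^2 + 8*v + 16) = (v - 5)*(v + 4)*(v + 4)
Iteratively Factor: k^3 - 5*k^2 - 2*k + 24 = (k + 2)*(k^2 - 7*k + 12) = (k - 3)*(k + 2)*(k - 4)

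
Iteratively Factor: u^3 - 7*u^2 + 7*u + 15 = (u - 3)*(u^2 - 4*u - 5) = (u - 3)*(u + 1)*(u - 5)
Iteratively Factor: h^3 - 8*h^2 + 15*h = (h)*(h^2 - 8*h + 15) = h*(h - 5)*(h - 3)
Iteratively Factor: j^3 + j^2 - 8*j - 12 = (j + 2)*(j^2 - j - 6) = (j - 3)*(j + 2)*(j + 2)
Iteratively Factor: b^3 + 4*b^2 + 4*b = (b + 2)*(b^2 + 2*b) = (b + 2)^2*(b)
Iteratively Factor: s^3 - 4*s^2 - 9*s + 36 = (s + 3)*(s^2 - 7*s + 12) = (s - 4)*(s + 3)*(s - 3)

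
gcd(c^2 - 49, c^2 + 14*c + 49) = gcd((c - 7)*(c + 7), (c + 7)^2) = c + 7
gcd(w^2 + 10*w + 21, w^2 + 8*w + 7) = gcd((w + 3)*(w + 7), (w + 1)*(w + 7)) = w + 7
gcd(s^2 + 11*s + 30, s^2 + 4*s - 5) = s + 5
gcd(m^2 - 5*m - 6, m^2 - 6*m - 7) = m + 1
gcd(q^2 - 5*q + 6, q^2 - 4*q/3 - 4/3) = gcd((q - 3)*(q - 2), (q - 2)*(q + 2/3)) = q - 2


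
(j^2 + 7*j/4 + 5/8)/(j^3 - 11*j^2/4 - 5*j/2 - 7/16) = 2*(4*j + 5)/(8*j^2 - 26*j - 7)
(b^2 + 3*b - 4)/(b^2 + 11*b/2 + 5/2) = 2*(b^2 + 3*b - 4)/(2*b^2 + 11*b + 5)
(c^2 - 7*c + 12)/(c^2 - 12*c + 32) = (c - 3)/(c - 8)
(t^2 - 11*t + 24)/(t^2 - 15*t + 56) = (t - 3)/(t - 7)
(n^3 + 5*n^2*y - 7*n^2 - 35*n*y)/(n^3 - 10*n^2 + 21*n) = (n + 5*y)/(n - 3)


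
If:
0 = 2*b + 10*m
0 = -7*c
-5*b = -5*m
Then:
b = 0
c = 0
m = 0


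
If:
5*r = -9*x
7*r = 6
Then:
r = 6/7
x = -10/21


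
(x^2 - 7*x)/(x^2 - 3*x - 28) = x/(x + 4)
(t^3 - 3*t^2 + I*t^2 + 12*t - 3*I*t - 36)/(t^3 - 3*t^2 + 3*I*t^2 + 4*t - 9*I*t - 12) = (t - 3*I)/(t - I)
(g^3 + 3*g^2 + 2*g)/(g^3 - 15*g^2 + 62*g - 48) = g*(g^2 + 3*g + 2)/(g^3 - 15*g^2 + 62*g - 48)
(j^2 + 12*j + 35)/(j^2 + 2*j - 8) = (j^2 + 12*j + 35)/(j^2 + 2*j - 8)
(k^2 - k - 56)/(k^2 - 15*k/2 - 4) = 2*(k + 7)/(2*k + 1)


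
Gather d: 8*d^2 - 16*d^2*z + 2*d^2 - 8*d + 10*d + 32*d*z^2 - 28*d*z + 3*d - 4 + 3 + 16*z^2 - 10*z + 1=d^2*(10 - 16*z) + d*(32*z^2 - 28*z + 5) + 16*z^2 - 10*z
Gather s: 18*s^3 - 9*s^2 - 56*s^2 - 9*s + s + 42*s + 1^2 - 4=18*s^3 - 65*s^2 + 34*s - 3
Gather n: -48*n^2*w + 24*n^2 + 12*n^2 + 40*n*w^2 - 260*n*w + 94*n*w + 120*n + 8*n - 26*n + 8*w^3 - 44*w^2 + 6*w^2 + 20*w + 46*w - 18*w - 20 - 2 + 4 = n^2*(36 - 48*w) + n*(40*w^2 - 166*w + 102) + 8*w^3 - 38*w^2 + 48*w - 18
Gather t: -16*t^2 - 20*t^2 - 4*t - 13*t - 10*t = -36*t^2 - 27*t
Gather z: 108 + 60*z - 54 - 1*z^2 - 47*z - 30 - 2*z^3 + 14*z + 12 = -2*z^3 - z^2 + 27*z + 36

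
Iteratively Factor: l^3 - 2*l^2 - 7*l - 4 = (l - 4)*(l^2 + 2*l + 1) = (l - 4)*(l + 1)*(l + 1)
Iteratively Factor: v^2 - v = (v - 1)*(v)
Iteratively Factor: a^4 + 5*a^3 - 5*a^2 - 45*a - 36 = (a - 3)*(a^3 + 8*a^2 + 19*a + 12) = (a - 3)*(a + 4)*(a^2 + 4*a + 3) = (a - 3)*(a + 1)*(a + 4)*(a + 3)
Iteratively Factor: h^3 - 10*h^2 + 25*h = (h - 5)*(h^2 - 5*h) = h*(h - 5)*(h - 5)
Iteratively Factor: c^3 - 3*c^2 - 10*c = (c - 5)*(c^2 + 2*c) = (c - 5)*(c + 2)*(c)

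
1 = 1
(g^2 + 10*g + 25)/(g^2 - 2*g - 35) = (g + 5)/(g - 7)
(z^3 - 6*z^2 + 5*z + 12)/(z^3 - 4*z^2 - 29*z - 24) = (z^2 - 7*z + 12)/(z^2 - 5*z - 24)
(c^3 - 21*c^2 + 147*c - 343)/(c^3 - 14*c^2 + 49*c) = (c - 7)/c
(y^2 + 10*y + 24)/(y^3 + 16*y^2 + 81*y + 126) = (y + 4)/(y^2 + 10*y + 21)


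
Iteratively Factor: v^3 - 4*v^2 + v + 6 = (v - 3)*(v^2 - v - 2) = (v - 3)*(v - 2)*(v + 1)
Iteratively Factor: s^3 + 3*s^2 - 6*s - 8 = (s + 4)*(s^2 - s - 2) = (s + 1)*(s + 4)*(s - 2)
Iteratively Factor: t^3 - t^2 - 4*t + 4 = (t - 2)*(t^2 + t - 2) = (t - 2)*(t + 2)*(t - 1)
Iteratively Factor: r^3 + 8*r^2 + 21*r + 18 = (r + 3)*(r^2 + 5*r + 6) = (r + 3)^2*(r + 2)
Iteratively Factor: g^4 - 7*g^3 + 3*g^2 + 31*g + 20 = (g + 1)*(g^3 - 8*g^2 + 11*g + 20) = (g + 1)^2*(g^2 - 9*g + 20) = (g - 4)*(g + 1)^2*(g - 5)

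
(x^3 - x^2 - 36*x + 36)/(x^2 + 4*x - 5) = (x^2 - 36)/(x + 5)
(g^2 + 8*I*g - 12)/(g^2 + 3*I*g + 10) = (g^2 + 8*I*g - 12)/(g^2 + 3*I*g + 10)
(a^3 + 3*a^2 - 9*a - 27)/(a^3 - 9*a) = (a + 3)/a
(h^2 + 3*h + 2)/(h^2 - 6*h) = (h^2 + 3*h + 2)/(h*(h - 6))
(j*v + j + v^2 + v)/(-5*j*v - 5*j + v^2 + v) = (j + v)/(-5*j + v)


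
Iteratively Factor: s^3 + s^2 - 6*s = (s + 3)*(s^2 - 2*s) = s*(s + 3)*(s - 2)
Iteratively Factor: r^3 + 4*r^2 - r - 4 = (r - 1)*(r^2 + 5*r + 4) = (r - 1)*(r + 4)*(r + 1)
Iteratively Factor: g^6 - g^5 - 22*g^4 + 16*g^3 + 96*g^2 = (g - 4)*(g^5 + 3*g^4 - 10*g^3 - 24*g^2) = (g - 4)*(g - 3)*(g^4 + 6*g^3 + 8*g^2) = (g - 4)*(g - 3)*(g + 2)*(g^3 + 4*g^2) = g*(g - 4)*(g - 3)*(g + 2)*(g^2 + 4*g) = g^2*(g - 4)*(g - 3)*(g + 2)*(g + 4)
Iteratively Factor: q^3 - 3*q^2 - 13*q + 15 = (q - 5)*(q^2 + 2*q - 3) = (q - 5)*(q + 3)*(q - 1)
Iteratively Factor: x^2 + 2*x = (x + 2)*(x)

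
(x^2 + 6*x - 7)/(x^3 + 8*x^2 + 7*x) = (x - 1)/(x*(x + 1))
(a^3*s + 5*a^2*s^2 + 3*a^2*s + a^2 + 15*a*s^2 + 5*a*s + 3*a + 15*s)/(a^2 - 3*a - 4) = (a^3*s + 5*a^2*s^2 + 3*a^2*s + a^2 + 15*a*s^2 + 5*a*s + 3*a + 15*s)/(a^2 - 3*a - 4)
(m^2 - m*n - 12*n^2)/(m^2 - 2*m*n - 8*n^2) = (m + 3*n)/(m + 2*n)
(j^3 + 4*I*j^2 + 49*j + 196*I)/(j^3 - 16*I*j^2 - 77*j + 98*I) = (j^2 + 11*I*j - 28)/(j^2 - 9*I*j - 14)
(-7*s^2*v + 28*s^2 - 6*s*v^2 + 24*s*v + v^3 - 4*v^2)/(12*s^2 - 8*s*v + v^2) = (-7*s^2*v + 28*s^2 - 6*s*v^2 + 24*s*v + v^3 - 4*v^2)/(12*s^2 - 8*s*v + v^2)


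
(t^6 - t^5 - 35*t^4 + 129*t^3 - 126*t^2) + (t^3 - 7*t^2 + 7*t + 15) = t^6 - t^5 - 35*t^4 + 130*t^3 - 133*t^2 + 7*t + 15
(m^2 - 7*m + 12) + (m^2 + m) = 2*m^2 - 6*m + 12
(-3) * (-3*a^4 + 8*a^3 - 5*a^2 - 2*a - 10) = 9*a^4 - 24*a^3 + 15*a^2 + 6*a + 30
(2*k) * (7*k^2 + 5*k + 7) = 14*k^3 + 10*k^2 + 14*k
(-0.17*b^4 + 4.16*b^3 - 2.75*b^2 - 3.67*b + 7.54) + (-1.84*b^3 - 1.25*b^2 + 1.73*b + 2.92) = -0.17*b^4 + 2.32*b^3 - 4.0*b^2 - 1.94*b + 10.46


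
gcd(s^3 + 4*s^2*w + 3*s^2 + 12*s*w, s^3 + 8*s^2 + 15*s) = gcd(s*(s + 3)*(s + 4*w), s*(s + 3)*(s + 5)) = s^2 + 3*s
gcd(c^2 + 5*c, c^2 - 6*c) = c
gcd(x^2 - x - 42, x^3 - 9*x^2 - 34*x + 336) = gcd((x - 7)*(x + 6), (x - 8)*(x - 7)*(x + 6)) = x^2 - x - 42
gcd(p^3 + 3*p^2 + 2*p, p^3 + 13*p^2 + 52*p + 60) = p + 2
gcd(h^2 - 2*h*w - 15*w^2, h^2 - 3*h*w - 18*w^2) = h + 3*w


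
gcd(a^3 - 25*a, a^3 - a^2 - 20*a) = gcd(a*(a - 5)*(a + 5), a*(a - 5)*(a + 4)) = a^2 - 5*a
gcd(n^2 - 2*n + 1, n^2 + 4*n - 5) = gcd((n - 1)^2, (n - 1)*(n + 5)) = n - 1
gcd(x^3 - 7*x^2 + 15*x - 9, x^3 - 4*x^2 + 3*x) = x^2 - 4*x + 3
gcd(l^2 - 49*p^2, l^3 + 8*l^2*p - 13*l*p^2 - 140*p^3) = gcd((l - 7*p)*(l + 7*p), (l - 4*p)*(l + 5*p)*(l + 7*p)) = l + 7*p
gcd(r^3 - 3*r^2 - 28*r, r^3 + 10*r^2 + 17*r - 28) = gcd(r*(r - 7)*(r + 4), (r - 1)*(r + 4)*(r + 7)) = r + 4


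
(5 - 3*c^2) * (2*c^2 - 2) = -6*c^4 + 16*c^2 - 10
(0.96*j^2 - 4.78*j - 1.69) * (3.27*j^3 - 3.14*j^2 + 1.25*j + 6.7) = 3.1392*j^5 - 18.645*j^4 + 10.6829*j^3 + 5.7636*j^2 - 34.1385*j - 11.323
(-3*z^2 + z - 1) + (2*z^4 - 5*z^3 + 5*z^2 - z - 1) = 2*z^4 - 5*z^3 + 2*z^2 - 2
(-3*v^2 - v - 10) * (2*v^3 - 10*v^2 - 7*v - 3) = -6*v^5 + 28*v^4 + 11*v^3 + 116*v^2 + 73*v + 30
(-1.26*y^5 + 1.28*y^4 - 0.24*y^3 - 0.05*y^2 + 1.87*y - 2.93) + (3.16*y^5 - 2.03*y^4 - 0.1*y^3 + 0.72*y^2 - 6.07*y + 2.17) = 1.9*y^5 - 0.75*y^4 - 0.34*y^3 + 0.67*y^2 - 4.2*y - 0.76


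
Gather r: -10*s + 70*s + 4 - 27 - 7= 60*s - 30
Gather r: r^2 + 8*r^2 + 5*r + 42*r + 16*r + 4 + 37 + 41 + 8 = 9*r^2 + 63*r + 90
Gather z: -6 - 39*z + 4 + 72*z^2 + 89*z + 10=72*z^2 + 50*z + 8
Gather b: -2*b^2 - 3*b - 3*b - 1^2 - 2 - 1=-2*b^2 - 6*b - 4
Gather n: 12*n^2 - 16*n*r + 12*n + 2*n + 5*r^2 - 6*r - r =12*n^2 + n*(14 - 16*r) + 5*r^2 - 7*r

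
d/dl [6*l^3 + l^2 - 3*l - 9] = 18*l^2 + 2*l - 3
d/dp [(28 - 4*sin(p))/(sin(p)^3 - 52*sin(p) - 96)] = 4*(2*sin(p)^3 - 21*sin(p)^2 + 460)*cos(p)/(-sin(p)^3 + 52*sin(p) + 96)^2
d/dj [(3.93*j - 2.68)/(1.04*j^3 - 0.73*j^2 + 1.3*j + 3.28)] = (-8.1744*j^3 + 11.2305*j^2 - 3.9128*j + 16.3744)/(1.0816*j^6 - 1.5184*j^5 + 3.2369*j^4 + 4.9244*j^3 - 3.0988*j^2 + 8.528*j + 10.7584)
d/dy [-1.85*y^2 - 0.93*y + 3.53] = -3.7*y - 0.93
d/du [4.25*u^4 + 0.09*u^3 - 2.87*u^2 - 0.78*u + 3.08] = 17.0*u^3 + 0.27*u^2 - 5.74*u - 0.78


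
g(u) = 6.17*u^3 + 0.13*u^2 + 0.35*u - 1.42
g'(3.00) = 167.72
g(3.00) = 167.39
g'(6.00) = 668.27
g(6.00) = 1338.08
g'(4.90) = 446.05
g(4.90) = 729.31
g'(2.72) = 138.00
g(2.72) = 124.66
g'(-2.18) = 87.75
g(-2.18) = -65.49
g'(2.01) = 75.65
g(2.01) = 49.91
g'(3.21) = 191.91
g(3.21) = 205.12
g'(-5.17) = 493.76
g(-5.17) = -852.38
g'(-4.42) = 360.82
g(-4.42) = -533.21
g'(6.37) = 753.08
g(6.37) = 1600.87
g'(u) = 18.51*u^2 + 0.26*u + 0.35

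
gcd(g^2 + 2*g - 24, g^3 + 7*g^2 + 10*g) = 1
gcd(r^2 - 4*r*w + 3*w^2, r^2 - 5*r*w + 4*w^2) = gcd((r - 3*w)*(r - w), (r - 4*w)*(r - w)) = r - w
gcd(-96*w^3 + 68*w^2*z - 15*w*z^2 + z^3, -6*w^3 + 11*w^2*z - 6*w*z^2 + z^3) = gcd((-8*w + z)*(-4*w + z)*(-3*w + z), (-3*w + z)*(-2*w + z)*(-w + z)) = -3*w + z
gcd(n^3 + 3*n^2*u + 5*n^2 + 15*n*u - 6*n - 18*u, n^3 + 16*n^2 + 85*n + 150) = n + 6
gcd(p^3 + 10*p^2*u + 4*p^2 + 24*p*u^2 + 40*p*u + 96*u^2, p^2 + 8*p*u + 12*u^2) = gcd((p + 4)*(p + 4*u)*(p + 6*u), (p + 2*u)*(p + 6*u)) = p + 6*u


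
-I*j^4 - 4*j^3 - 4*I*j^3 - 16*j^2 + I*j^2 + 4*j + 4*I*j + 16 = (j - 1)*(j + 4)*(j - 4*I)*(-I*j - I)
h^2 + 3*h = h*(h + 3)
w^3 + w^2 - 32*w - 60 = (w - 6)*(w + 2)*(w + 5)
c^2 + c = c*(c + 1)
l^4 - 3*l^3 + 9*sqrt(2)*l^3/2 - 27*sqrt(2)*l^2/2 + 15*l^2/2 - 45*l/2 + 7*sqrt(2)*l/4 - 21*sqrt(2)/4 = (l - 3)*(l + sqrt(2)/2)^2*(l + 7*sqrt(2)/2)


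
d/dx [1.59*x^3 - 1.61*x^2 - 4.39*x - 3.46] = 4.77*x^2 - 3.22*x - 4.39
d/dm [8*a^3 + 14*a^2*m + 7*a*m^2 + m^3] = 14*a^2 + 14*a*m + 3*m^2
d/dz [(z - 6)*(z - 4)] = 2*z - 10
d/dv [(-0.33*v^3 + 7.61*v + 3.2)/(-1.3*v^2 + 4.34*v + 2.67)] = (0.429*v^4 - 2.8644*v^3 + 7.2497*v^2 + 8.32*v + 6.4307)/(1.69*v^4 - 11.284*v^3 + 11.8936*v^2 + 23.1756*v + 7.1289)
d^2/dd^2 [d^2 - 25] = 2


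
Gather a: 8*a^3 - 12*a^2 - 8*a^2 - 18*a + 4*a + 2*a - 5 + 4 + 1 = 8*a^3 - 20*a^2 - 12*a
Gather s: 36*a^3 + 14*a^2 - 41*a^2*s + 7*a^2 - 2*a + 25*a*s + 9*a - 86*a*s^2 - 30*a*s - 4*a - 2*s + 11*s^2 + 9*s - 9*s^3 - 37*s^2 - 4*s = 36*a^3 + 21*a^2 + 3*a - 9*s^3 + s^2*(-86*a - 26) + s*(-41*a^2 - 5*a + 3)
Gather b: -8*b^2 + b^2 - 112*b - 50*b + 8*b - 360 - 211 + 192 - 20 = -7*b^2 - 154*b - 399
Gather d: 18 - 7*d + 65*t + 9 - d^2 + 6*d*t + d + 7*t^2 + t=-d^2 + d*(6*t - 6) + 7*t^2 + 66*t + 27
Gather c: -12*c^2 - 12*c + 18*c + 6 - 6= -12*c^2 + 6*c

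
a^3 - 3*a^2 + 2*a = a*(a - 2)*(a - 1)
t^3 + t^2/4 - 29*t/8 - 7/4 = (t - 2)*(t + 1/2)*(t + 7/4)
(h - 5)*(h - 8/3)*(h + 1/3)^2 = h^4 - 7*h^3 + 25*h^2/3 + 217*h/27 + 40/27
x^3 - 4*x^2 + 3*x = x*(x - 3)*(x - 1)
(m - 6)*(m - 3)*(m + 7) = m^3 - 2*m^2 - 45*m + 126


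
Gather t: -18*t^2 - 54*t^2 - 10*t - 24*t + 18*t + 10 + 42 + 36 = -72*t^2 - 16*t + 88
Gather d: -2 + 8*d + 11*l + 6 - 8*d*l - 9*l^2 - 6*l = d*(8 - 8*l) - 9*l^2 + 5*l + 4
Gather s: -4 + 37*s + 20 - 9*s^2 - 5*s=-9*s^2 + 32*s + 16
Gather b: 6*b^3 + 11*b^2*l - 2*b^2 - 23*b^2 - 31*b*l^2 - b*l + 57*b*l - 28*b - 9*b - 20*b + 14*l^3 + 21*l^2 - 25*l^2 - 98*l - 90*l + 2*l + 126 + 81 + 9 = 6*b^3 + b^2*(11*l - 25) + b*(-31*l^2 + 56*l - 57) + 14*l^3 - 4*l^2 - 186*l + 216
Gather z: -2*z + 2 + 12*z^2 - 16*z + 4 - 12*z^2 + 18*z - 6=0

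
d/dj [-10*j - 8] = -10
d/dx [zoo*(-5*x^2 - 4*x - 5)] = zoo*(x + 1)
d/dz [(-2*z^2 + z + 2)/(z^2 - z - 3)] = (z^2 + 8*z - 1)/(z^4 - 2*z^3 - 5*z^2 + 6*z + 9)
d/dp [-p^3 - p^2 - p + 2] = -3*p^2 - 2*p - 1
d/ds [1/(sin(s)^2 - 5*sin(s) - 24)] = (5 - 2*sin(s))*cos(s)/((sin(s) - 8)^2*(sin(s) + 3)^2)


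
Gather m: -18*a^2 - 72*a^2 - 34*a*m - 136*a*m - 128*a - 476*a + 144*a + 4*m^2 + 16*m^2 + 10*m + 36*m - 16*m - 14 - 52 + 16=-90*a^2 - 460*a + 20*m^2 + m*(30 - 170*a) - 50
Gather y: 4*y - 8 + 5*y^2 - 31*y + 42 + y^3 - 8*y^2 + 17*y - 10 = y^3 - 3*y^2 - 10*y + 24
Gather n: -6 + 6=0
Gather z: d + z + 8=d + z + 8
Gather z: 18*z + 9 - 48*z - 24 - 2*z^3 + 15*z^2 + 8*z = -2*z^3 + 15*z^2 - 22*z - 15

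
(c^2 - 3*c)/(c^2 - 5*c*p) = (c - 3)/(c - 5*p)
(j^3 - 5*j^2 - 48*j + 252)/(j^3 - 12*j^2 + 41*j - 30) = (j^2 + j - 42)/(j^2 - 6*j + 5)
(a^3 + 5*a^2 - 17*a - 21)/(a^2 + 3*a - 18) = (a^2 + 8*a + 7)/(a + 6)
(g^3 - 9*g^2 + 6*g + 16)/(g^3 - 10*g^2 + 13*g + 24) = (g - 2)/(g - 3)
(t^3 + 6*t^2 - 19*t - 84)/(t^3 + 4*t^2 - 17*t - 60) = (t + 7)/(t + 5)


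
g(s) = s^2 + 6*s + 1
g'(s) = 2*s + 6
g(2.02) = 17.20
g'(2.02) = 10.04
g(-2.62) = -7.86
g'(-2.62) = 0.76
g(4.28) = 45.00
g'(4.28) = 14.56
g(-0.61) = -2.29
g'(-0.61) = 4.78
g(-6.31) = 2.96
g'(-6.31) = -6.62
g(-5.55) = -1.50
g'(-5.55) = -5.10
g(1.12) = 8.97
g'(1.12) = 8.24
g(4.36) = 46.17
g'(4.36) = 14.72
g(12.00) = 217.00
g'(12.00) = 30.00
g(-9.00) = 28.00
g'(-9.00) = -12.00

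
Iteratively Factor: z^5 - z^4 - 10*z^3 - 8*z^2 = (z)*(z^4 - z^3 - 10*z^2 - 8*z) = z*(z + 2)*(z^3 - 3*z^2 - 4*z) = z*(z - 4)*(z + 2)*(z^2 + z) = z*(z - 4)*(z + 1)*(z + 2)*(z)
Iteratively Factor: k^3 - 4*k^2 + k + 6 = (k - 2)*(k^2 - 2*k - 3) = (k - 3)*(k - 2)*(k + 1)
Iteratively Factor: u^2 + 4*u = (u + 4)*(u)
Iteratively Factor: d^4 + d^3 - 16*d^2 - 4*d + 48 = (d - 3)*(d^3 + 4*d^2 - 4*d - 16) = (d - 3)*(d + 2)*(d^2 + 2*d - 8) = (d - 3)*(d - 2)*(d + 2)*(d + 4)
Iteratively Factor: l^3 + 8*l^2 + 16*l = (l)*(l^2 + 8*l + 16) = l*(l + 4)*(l + 4)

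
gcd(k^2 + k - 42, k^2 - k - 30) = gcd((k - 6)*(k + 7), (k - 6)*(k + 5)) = k - 6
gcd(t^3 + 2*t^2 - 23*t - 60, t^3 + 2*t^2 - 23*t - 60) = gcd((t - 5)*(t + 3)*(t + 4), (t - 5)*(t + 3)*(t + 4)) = t^3 + 2*t^2 - 23*t - 60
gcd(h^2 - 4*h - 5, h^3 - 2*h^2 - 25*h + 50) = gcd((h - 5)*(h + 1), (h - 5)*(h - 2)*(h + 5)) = h - 5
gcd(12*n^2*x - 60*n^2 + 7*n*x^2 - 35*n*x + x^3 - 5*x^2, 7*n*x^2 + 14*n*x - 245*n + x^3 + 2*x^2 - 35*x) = x - 5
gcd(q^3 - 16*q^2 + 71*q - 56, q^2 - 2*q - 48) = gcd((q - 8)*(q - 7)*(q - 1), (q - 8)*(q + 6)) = q - 8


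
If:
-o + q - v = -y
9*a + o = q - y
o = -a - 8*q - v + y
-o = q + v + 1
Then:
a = 9*y/2 + 9/2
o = -42*y - 41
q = -y/2 - 1/2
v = 85*y/2 + 81/2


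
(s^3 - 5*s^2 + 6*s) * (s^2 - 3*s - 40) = s^5 - 8*s^4 - 19*s^3 + 182*s^2 - 240*s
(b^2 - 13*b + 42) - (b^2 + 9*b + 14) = 28 - 22*b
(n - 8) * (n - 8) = n^2 - 16*n + 64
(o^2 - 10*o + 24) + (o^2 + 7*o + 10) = 2*o^2 - 3*o + 34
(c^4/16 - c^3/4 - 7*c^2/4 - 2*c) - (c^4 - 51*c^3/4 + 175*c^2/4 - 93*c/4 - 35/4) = -15*c^4/16 + 25*c^3/2 - 91*c^2/2 + 85*c/4 + 35/4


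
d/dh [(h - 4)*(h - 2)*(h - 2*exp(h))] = -2*h^2*exp(h) + 3*h^2 + 8*h*exp(h) - 12*h - 4*exp(h) + 8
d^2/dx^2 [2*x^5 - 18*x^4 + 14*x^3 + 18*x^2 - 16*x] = 40*x^3 - 216*x^2 + 84*x + 36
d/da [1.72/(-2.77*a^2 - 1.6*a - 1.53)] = (9.5288*a + 2.752)/(2.77*a^2 + 1.6*a + 1.53)^2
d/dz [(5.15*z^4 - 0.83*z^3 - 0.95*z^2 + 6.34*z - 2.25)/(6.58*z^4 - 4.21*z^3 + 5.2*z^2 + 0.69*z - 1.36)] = (-16.2201*z^6 + 66.062*z^5 - 122.8066*z^4 + 83.4414*z^3 - 58.6546*z^2 + 25.984*z - 7.0699)/(43.2964*z^8 - 55.4036*z^7 + 86.1561*z^6 - 34.7036*z^5 + 3.3326*z^4 + 18.6272*z^3 - 13.6679*z^2 - 1.8768*z + 1.8496)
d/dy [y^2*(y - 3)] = 3*y*(y - 2)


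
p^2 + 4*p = p*(p + 4)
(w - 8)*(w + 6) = w^2 - 2*w - 48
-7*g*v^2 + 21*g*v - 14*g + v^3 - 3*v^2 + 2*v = (-7*g + v)*(v - 2)*(v - 1)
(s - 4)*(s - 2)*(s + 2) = s^3 - 4*s^2 - 4*s + 16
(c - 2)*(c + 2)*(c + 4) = c^3 + 4*c^2 - 4*c - 16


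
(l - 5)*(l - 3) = l^2 - 8*l + 15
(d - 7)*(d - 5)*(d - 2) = d^3 - 14*d^2 + 59*d - 70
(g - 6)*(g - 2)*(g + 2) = g^3 - 6*g^2 - 4*g + 24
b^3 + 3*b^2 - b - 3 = (b - 1)*(b + 1)*(b + 3)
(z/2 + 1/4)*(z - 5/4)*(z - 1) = z^3/2 - 7*z^2/8 + z/16 + 5/16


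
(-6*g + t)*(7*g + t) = -42*g^2 + g*t + t^2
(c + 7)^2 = c^2 + 14*c + 49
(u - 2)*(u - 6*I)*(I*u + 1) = I*u^3 + 7*u^2 - 2*I*u^2 - 14*u - 6*I*u + 12*I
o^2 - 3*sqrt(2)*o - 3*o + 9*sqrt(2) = (o - 3)*(o - 3*sqrt(2))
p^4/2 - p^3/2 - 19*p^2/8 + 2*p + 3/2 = (p/2 + 1)*(p - 2)*(p - 3/2)*(p + 1/2)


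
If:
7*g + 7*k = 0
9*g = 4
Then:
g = 4/9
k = -4/9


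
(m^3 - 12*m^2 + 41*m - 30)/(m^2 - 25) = (m^2 - 7*m + 6)/(m + 5)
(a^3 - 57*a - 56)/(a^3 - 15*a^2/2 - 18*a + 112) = 2*(a^2 + 8*a + 7)/(2*a^2 + a - 28)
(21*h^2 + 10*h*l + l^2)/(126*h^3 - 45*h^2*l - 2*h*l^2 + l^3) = (3*h + l)/(18*h^2 - 9*h*l + l^2)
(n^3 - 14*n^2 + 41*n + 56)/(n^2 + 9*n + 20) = (n^3 - 14*n^2 + 41*n + 56)/(n^2 + 9*n + 20)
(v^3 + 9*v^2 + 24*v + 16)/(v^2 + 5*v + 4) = v + 4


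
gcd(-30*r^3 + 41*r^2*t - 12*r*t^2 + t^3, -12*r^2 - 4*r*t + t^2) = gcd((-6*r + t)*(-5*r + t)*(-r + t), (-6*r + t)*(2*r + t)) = 6*r - t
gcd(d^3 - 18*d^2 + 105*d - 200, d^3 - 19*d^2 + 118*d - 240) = d^2 - 13*d + 40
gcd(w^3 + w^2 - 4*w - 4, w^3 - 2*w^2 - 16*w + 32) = w - 2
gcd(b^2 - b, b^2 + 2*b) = b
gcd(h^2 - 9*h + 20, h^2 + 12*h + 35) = 1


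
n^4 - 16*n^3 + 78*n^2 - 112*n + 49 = (n - 7)^2*(n - 1)^2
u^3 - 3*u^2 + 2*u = u*(u - 2)*(u - 1)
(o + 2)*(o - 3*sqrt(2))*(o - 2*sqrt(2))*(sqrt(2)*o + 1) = sqrt(2)*o^4 - 9*o^3 + 2*sqrt(2)*o^3 - 18*o^2 + 7*sqrt(2)*o^2 + 12*o + 14*sqrt(2)*o + 24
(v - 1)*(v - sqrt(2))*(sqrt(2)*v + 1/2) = sqrt(2)*v^3 - 3*v^2/2 - sqrt(2)*v^2 - sqrt(2)*v/2 + 3*v/2 + sqrt(2)/2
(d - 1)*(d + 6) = d^2 + 5*d - 6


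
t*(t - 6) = t^2 - 6*t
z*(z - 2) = z^2 - 2*z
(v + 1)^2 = v^2 + 2*v + 1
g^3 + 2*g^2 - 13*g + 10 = (g - 2)*(g - 1)*(g + 5)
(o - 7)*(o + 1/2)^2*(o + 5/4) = o^4 - 19*o^3/4 - 57*o^2/4 - 163*o/16 - 35/16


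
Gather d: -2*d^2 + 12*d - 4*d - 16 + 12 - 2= -2*d^2 + 8*d - 6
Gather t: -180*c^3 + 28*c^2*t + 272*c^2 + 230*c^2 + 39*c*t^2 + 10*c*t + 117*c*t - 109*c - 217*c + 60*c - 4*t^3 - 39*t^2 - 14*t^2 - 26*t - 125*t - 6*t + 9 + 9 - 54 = -180*c^3 + 502*c^2 - 266*c - 4*t^3 + t^2*(39*c - 53) + t*(28*c^2 + 127*c - 157) - 36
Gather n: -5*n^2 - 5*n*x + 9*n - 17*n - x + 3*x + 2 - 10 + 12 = -5*n^2 + n*(-5*x - 8) + 2*x + 4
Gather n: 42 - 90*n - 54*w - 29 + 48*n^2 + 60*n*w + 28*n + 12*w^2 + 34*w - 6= 48*n^2 + n*(60*w - 62) + 12*w^2 - 20*w + 7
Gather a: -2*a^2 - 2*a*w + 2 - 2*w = -2*a^2 - 2*a*w - 2*w + 2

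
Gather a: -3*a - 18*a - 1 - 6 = -21*a - 7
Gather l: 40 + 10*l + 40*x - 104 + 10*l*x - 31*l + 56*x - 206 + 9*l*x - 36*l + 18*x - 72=l*(19*x - 57) + 114*x - 342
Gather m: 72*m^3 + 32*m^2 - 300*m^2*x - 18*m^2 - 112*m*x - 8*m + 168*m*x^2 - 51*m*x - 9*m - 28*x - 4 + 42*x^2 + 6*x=72*m^3 + m^2*(14 - 300*x) + m*(168*x^2 - 163*x - 17) + 42*x^2 - 22*x - 4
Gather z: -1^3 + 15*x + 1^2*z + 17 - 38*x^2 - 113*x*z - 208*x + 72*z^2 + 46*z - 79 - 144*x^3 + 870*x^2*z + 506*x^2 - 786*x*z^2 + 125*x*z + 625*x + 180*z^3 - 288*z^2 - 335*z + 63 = -144*x^3 + 468*x^2 + 432*x + 180*z^3 + z^2*(-786*x - 216) + z*(870*x^2 + 12*x - 288)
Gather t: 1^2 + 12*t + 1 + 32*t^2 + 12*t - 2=32*t^2 + 24*t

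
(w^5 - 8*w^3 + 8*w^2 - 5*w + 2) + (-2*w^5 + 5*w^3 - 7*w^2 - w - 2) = -w^5 - 3*w^3 + w^2 - 6*w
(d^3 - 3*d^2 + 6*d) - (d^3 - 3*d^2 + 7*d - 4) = 4 - d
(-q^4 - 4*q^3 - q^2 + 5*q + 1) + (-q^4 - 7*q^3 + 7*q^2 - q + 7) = -2*q^4 - 11*q^3 + 6*q^2 + 4*q + 8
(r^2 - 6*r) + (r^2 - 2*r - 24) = 2*r^2 - 8*r - 24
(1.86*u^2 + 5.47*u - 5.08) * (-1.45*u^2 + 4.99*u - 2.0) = -2.697*u^4 + 1.3499*u^3 + 30.9413*u^2 - 36.2892*u + 10.16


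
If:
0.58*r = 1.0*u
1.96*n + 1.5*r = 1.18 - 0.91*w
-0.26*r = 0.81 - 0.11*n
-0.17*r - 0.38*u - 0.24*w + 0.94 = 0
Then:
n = -1.18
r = -3.61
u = -2.10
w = 9.80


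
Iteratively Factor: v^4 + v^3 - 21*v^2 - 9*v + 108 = (v + 3)*(v^3 - 2*v^2 - 15*v + 36) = (v - 3)*(v + 3)*(v^2 + v - 12) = (v - 3)^2*(v + 3)*(v + 4)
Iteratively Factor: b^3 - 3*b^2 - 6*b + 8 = (b + 2)*(b^2 - 5*b + 4) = (b - 1)*(b + 2)*(b - 4)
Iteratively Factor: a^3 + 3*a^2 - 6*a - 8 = (a + 4)*(a^2 - a - 2) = (a + 1)*(a + 4)*(a - 2)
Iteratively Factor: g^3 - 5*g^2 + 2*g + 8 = (g - 4)*(g^2 - g - 2) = (g - 4)*(g + 1)*(g - 2)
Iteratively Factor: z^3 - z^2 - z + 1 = (z - 1)*(z^2 - 1) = (z - 1)^2*(z + 1)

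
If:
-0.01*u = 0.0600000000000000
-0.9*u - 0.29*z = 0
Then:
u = -6.00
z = 18.62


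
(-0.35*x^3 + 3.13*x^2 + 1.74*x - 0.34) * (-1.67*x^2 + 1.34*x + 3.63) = 0.5845*x^5 - 5.6961*x^4 + 0.0179000000000005*x^3 + 14.2613*x^2 + 5.8606*x - 1.2342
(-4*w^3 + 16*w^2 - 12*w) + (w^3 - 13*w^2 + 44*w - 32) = -3*w^3 + 3*w^2 + 32*w - 32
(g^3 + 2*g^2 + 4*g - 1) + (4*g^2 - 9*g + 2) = g^3 + 6*g^2 - 5*g + 1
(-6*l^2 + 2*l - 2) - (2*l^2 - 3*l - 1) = -8*l^2 + 5*l - 1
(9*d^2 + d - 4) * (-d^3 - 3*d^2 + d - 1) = -9*d^5 - 28*d^4 + 10*d^3 + 4*d^2 - 5*d + 4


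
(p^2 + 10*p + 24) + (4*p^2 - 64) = 5*p^2 + 10*p - 40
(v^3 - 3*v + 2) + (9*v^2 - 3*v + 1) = v^3 + 9*v^2 - 6*v + 3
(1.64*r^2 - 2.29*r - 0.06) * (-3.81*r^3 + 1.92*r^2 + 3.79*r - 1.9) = -6.2484*r^5 + 11.8737*r^4 + 2.0474*r^3 - 11.9103*r^2 + 4.1236*r + 0.114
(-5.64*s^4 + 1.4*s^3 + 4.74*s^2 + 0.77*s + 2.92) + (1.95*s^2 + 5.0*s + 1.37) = -5.64*s^4 + 1.4*s^3 + 6.69*s^2 + 5.77*s + 4.29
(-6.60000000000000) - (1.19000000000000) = -7.79000000000000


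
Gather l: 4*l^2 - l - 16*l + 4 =4*l^2 - 17*l + 4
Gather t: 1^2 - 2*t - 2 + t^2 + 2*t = t^2 - 1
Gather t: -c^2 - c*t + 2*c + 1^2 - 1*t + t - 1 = -c^2 - c*t + 2*c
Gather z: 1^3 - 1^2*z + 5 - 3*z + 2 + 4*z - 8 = 0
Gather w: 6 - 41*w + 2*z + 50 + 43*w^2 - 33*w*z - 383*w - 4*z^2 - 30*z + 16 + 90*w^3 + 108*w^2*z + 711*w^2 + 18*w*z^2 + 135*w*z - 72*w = 90*w^3 + w^2*(108*z + 754) + w*(18*z^2 + 102*z - 496) - 4*z^2 - 28*z + 72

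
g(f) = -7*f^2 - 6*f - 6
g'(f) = -14*f - 6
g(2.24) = -54.56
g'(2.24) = -37.36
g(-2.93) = -48.51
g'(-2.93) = 35.02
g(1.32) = -26.12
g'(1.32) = -24.48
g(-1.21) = -8.99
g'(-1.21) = 10.94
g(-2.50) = -34.75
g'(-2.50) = 29.00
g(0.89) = -16.88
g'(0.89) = -18.46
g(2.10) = -49.47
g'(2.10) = -35.40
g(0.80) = -15.28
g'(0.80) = -17.20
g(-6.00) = -222.00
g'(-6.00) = 78.00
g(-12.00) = -942.00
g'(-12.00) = 162.00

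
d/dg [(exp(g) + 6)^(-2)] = -2*exp(g)/(exp(g) + 6)^3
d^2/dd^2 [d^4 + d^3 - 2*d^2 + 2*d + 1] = 12*d^2 + 6*d - 4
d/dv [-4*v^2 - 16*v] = -8*v - 16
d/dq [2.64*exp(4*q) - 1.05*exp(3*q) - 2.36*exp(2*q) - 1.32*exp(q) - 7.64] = (10.56*exp(3*q) - 3.15*exp(2*q) - 4.72*exp(q) - 1.32)*exp(q)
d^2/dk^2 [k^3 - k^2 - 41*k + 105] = 6*k - 2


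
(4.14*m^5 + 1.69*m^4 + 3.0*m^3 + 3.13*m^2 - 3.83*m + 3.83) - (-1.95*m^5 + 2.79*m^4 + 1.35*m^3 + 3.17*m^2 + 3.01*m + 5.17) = 6.09*m^5 - 1.1*m^4 + 1.65*m^3 - 0.04*m^2 - 6.84*m - 1.34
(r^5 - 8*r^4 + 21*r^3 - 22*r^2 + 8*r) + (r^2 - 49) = r^5 - 8*r^4 + 21*r^3 - 21*r^2 + 8*r - 49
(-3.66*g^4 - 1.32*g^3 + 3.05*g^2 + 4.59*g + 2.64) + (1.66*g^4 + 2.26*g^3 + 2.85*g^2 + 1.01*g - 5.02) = -2.0*g^4 + 0.94*g^3 + 5.9*g^2 + 5.6*g - 2.38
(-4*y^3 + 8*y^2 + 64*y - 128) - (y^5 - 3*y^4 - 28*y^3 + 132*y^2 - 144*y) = -y^5 + 3*y^4 + 24*y^3 - 124*y^2 + 208*y - 128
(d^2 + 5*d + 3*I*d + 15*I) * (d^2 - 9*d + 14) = d^4 - 4*d^3 + 3*I*d^3 - 31*d^2 - 12*I*d^2 + 70*d - 93*I*d + 210*I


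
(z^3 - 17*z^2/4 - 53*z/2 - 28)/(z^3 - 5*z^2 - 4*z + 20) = (z^2 - 25*z/4 - 14)/(z^2 - 7*z + 10)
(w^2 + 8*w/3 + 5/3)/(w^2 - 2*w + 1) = (3*w^2 + 8*w + 5)/(3*(w^2 - 2*w + 1))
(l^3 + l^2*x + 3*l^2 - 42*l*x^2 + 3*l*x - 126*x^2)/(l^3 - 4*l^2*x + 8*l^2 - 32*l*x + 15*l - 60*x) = (-l^2 - l*x + 42*x^2)/(-l^2 + 4*l*x - 5*l + 20*x)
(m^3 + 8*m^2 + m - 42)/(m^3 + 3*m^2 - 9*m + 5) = (m^3 + 8*m^2 + m - 42)/(m^3 + 3*m^2 - 9*m + 5)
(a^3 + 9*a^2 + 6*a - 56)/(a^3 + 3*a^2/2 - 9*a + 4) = 2*(a + 7)/(2*a - 1)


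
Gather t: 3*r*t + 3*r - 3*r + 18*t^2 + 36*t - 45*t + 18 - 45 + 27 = 18*t^2 + t*(3*r - 9)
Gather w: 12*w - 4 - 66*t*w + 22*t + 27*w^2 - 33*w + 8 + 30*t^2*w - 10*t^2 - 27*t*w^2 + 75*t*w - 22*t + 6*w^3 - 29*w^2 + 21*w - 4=-10*t^2 + 6*w^3 + w^2*(-27*t - 2) + w*(30*t^2 + 9*t)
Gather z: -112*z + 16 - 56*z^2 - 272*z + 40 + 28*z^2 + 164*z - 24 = -28*z^2 - 220*z + 32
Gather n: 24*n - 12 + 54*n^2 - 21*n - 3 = 54*n^2 + 3*n - 15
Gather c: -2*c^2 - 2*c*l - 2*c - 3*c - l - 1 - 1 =-2*c^2 + c*(-2*l - 5) - l - 2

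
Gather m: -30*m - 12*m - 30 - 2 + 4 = -42*m - 28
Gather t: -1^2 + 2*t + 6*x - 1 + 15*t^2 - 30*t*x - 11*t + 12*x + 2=15*t^2 + t*(-30*x - 9) + 18*x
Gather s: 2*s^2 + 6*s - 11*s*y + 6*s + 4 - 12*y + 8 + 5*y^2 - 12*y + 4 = 2*s^2 + s*(12 - 11*y) + 5*y^2 - 24*y + 16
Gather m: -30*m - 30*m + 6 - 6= -60*m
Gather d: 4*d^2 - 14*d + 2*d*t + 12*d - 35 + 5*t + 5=4*d^2 + d*(2*t - 2) + 5*t - 30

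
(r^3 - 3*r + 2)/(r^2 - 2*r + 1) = r + 2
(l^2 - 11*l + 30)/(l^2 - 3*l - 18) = (l - 5)/(l + 3)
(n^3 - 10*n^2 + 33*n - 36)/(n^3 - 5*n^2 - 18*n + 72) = (n^2 - 7*n + 12)/(n^2 - 2*n - 24)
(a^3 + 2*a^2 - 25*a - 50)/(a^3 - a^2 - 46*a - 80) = (a - 5)/(a - 8)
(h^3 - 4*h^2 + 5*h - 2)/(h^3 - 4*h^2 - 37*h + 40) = (h^2 - 3*h + 2)/(h^2 - 3*h - 40)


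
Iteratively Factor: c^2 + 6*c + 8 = (c + 2)*(c + 4)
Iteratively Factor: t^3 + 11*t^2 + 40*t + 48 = (t + 3)*(t^2 + 8*t + 16) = (t + 3)*(t + 4)*(t + 4)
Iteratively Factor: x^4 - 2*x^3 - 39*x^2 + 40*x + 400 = (x - 5)*(x^3 + 3*x^2 - 24*x - 80) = (x - 5)*(x + 4)*(x^2 - x - 20) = (x - 5)*(x + 4)^2*(x - 5)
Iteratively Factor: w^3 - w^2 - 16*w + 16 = (w - 1)*(w^2 - 16) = (w - 1)*(w + 4)*(w - 4)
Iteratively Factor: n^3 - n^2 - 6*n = (n)*(n^2 - n - 6) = n*(n + 2)*(n - 3)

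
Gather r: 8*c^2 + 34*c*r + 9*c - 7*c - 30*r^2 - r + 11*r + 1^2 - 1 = 8*c^2 + 2*c - 30*r^2 + r*(34*c + 10)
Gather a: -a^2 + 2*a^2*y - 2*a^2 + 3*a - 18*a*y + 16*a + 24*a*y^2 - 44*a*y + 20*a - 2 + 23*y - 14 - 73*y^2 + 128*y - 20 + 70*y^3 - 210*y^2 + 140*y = a^2*(2*y - 3) + a*(24*y^2 - 62*y + 39) + 70*y^3 - 283*y^2 + 291*y - 36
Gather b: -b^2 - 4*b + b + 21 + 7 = -b^2 - 3*b + 28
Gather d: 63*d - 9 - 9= 63*d - 18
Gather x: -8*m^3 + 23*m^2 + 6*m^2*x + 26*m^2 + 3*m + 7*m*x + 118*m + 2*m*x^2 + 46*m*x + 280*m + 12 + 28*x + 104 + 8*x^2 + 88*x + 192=-8*m^3 + 49*m^2 + 401*m + x^2*(2*m + 8) + x*(6*m^2 + 53*m + 116) + 308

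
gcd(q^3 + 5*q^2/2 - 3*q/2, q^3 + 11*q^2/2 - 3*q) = q^2 - q/2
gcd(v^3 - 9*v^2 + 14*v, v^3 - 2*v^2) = v^2 - 2*v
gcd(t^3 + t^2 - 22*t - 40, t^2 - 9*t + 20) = t - 5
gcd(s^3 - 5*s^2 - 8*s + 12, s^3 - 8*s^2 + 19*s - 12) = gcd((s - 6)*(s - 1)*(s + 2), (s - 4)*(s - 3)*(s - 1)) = s - 1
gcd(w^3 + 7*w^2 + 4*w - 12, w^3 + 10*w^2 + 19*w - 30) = w^2 + 5*w - 6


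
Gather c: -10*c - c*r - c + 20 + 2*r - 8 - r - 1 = c*(-r - 11) + r + 11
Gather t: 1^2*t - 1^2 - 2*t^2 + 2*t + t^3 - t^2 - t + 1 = t^3 - 3*t^2 + 2*t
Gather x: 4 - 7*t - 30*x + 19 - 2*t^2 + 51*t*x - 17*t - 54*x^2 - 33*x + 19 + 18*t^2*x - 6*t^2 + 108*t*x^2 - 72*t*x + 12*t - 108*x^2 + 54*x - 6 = -8*t^2 - 12*t + x^2*(108*t - 162) + x*(18*t^2 - 21*t - 9) + 36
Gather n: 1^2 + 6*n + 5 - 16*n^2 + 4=-16*n^2 + 6*n + 10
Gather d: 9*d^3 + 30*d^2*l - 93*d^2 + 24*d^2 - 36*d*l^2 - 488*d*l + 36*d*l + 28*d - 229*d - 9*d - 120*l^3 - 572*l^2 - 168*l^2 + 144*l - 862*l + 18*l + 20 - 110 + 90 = 9*d^3 + d^2*(30*l - 69) + d*(-36*l^2 - 452*l - 210) - 120*l^3 - 740*l^2 - 700*l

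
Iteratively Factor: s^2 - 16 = (s + 4)*(s - 4)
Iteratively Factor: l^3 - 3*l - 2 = (l + 1)*(l^2 - l - 2) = (l - 2)*(l + 1)*(l + 1)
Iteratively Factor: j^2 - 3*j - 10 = (j - 5)*(j + 2)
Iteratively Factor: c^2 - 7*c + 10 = (c - 5)*(c - 2)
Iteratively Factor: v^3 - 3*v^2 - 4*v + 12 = (v - 2)*(v^2 - v - 6) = (v - 2)*(v + 2)*(v - 3)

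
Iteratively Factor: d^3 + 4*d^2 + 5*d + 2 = (d + 1)*(d^2 + 3*d + 2) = (d + 1)^2*(d + 2)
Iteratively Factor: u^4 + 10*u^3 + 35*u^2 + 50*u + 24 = (u + 4)*(u^3 + 6*u^2 + 11*u + 6) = (u + 2)*(u + 4)*(u^2 + 4*u + 3) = (u + 2)*(u + 3)*(u + 4)*(u + 1)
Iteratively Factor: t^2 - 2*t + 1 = (t - 1)*(t - 1)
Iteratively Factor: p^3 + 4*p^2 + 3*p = (p + 3)*(p^2 + p) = p*(p + 3)*(p + 1)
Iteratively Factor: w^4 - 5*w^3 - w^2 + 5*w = (w - 1)*(w^3 - 4*w^2 - 5*w) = w*(w - 1)*(w^2 - 4*w - 5) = w*(w - 5)*(w - 1)*(w + 1)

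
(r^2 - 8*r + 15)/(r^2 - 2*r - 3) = (r - 5)/(r + 1)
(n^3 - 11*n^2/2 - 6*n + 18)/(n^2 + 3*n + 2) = (n^2 - 15*n/2 + 9)/(n + 1)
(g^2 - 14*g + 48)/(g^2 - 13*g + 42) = (g - 8)/(g - 7)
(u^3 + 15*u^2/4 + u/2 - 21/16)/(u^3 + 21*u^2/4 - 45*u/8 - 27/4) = (4*u^2 + 12*u - 7)/(2*(2*u^2 + 9*u - 18))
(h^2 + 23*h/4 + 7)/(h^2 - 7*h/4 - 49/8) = 2*(h + 4)/(2*h - 7)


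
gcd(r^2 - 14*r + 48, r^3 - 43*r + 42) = r - 6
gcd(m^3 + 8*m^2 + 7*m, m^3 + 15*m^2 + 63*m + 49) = m^2 + 8*m + 7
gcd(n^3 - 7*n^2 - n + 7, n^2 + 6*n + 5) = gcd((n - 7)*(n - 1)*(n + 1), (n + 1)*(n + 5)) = n + 1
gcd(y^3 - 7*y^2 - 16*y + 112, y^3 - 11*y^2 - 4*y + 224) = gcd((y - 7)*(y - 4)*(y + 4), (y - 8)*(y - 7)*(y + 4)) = y^2 - 3*y - 28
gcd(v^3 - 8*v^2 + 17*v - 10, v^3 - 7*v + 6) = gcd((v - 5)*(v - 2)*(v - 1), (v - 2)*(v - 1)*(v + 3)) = v^2 - 3*v + 2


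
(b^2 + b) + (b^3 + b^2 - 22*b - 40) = b^3 + 2*b^2 - 21*b - 40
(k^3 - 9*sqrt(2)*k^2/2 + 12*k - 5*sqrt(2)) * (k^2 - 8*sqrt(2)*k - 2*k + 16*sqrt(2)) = k^5 - 25*sqrt(2)*k^4/2 - 2*k^4 + 25*sqrt(2)*k^3 + 84*k^3 - 168*k^2 - 101*sqrt(2)*k^2 + 80*k + 202*sqrt(2)*k - 160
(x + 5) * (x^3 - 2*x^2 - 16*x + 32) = x^4 + 3*x^3 - 26*x^2 - 48*x + 160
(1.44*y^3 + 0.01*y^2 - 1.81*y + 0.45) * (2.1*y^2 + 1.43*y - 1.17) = 3.024*y^5 + 2.0802*y^4 - 5.4715*y^3 - 1.655*y^2 + 2.7612*y - 0.5265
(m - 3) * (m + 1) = m^2 - 2*m - 3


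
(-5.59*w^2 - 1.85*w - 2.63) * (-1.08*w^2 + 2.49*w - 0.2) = 6.0372*w^4 - 11.9211*w^3 - 0.6481*w^2 - 6.1787*w + 0.526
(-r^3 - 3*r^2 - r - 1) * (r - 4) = -r^4 + r^3 + 11*r^2 + 3*r + 4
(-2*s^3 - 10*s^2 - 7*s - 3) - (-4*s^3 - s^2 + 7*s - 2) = 2*s^3 - 9*s^2 - 14*s - 1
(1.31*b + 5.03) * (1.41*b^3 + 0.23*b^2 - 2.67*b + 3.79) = 1.8471*b^4 + 7.3936*b^3 - 2.3408*b^2 - 8.4652*b + 19.0637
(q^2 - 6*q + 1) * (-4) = -4*q^2 + 24*q - 4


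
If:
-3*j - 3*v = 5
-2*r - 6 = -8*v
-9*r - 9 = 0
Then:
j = -13/6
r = -1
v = 1/2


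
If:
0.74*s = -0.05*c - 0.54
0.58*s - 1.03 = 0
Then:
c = -37.08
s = 1.78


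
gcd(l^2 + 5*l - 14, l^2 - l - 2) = l - 2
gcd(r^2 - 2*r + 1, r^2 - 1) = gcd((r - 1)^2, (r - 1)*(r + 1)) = r - 1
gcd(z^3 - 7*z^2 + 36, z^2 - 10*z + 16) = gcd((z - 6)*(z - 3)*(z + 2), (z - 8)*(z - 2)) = 1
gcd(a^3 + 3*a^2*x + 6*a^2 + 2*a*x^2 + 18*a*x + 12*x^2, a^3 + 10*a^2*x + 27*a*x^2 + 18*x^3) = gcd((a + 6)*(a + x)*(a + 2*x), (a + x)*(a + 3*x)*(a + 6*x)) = a + x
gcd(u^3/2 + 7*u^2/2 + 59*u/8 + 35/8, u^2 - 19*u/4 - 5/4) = 1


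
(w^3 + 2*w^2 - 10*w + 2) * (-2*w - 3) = -2*w^4 - 7*w^3 + 14*w^2 + 26*w - 6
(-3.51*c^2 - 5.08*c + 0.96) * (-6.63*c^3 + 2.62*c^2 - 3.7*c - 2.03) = 23.2713*c^5 + 24.4842*c^4 - 6.6874*c^3 + 28.4365*c^2 + 6.7604*c - 1.9488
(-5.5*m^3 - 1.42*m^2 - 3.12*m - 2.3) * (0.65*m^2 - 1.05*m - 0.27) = -3.575*m^5 + 4.852*m^4 + 0.948*m^3 + 2.1644*m^2 + 3.2574*m + 0.621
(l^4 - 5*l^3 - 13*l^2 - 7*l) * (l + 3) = l^5 - 2*l^4 - 28*l^3 - 46*l^2 - 21*l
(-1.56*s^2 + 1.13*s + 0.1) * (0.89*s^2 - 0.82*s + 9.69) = -1.3884*s^4 + 2.2849*s^3 - 15.954*s^2 + 10.8677*s + 0.969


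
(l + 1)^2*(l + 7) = l^3 + 9*l^2 + 15*l + 7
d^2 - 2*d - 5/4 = (d - 5/2)*(d + 1/2)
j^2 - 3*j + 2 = (j - 2)*(j - 1)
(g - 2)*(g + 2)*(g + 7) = g^3 + 7*g^2 - 4*g - 28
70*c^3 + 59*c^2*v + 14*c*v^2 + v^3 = (2*c + v)*(5*c + v)*(7*c + v)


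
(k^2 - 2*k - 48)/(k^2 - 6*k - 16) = (k + 6)/(k + 2)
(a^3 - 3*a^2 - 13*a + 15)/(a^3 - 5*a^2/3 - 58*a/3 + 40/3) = 3*(a^2 + 2*a - 3)/(3*a^2 + 10*a - 8)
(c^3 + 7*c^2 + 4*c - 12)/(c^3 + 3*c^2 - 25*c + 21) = (c^2 + 8*c + 12)/(c^2 + 4*c - 21)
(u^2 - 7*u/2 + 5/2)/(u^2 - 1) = (u - 5/2)/(u + 1)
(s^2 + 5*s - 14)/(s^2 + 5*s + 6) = (s^2 + 5*s - 14)/(s^2 + 5*s + 6)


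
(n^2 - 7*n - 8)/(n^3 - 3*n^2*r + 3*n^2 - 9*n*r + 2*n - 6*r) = (8 - n)/(-n^2 + 3*n*r - 2*n + 6*r)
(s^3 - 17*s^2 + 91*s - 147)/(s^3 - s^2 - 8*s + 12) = (s^3 - 17*s^2 + 91*s - 147)/(s^3 - s^2 - 8*s + 12)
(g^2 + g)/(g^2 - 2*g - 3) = g/(g - 3)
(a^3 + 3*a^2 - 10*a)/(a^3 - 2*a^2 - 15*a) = (-a^2 - 3*a + 10)/(-a^2 + 2*a + 15)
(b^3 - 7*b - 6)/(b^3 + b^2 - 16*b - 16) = (b^2 - b - 6)/(b^2 - 16)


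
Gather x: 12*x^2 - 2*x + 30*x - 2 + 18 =12*x^2 + 28*x + 16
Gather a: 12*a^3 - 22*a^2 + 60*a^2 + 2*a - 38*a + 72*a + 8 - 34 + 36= 12*a^3 + 38*a^2 + 36*a + 10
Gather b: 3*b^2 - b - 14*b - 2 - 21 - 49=3*b^2 - 15*b - 72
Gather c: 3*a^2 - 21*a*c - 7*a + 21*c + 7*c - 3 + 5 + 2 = 3*a^2 - 7*a + c*(28 - 21*a) + 4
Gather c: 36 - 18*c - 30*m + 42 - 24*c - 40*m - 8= -42*c - 70*m + 70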